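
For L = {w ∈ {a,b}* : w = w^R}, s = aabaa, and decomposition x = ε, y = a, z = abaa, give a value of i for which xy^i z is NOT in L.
i = 2

xy²z = ε · aa · abaa = aaabaa; aaabaa reversed is aabaaa ≠ aaabaa, so it is not a palindrome and is not in L.
(Other choices also work, e.g. i = 0, 3; only i = 1 is guaranteed to stay in L since xy¹z = s.)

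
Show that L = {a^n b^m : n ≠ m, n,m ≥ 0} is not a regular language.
Assume for contradiction that L is regular, and let p ≥ 1 be the pumping length given by the pumping lemma.
Choose s = a^p b^(p + p!). Then s ∈ L because p ≠ p + p! (as p! ≥ 1), and |s| ≥ p.
By the pumping lemma, s = xyz for some x, y, z with |xy| ≤ p, |y| ≥ 1, and xy^i z ∈ L for every i ≥ 0.
Since |xy| ≤ p and the first p symbols of s are all a's, y = a^k for some k with 1 ≤ k ≤ p.
For every i ≥ 0, xy^i z = a^(p + (i − 1)k) b^(p + p!).

Because 1 ≤ k ≤ p, k divides p!. Let t = p!/k (a positive integer) and take i = t + 1.
Then the number of a's is p + tk = p + p!, which equals the number of b's.
So xy^(t+1) z = a^(p + p!) b^(p + p!) has equally many a's and b's and is NOT in L.

This contradicts the pumping lemma, which requires xy^i z ∈ L for all i ≥ 0.
Hence L = {a^n b^m : n ≠ m, n,m ≥ 0} is not regular. ∎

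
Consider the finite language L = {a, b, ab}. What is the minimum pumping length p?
p = 3

For a finite language L, the pumping lemma holds vacuously if p > max|s| for s ∈ L.

The longest string in L = {a, b, ab} has length 2.
If p = 3, then no string s ∈ L has |s| ≥ p, so the condition is vacuously true.

The minimum pumping length is p = 3.

Why no smaller p works: for any p ≤ 2, the longest string s ∈ L has |s| = 2 ≥ p, so it would
have to be pumpable; but pumping up (i = 2, 3, ...) produces ever longer strings, which cannot all lie in the
finite language L. So the pumping property fails for every p ≤ 2.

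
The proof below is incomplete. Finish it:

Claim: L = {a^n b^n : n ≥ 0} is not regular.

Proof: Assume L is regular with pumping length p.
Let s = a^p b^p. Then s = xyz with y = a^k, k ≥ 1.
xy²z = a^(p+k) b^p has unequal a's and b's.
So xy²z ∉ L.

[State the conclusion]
This contradicts the pumping lemma for regular languages,
which guarantees xy^i z ∈ L for all i ≥ 0.

Since our assumption that L is regular leads to a contradiction,
we conclude that L = {a^n b^n : n ≥ 0} is NOT regular. ∎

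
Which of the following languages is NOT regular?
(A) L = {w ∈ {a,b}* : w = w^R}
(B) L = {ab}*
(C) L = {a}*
(A) {w ∈ {a,b}* : w = w^R}

(A) L = {w ∈ {a,b}* : w = w^R} is NOT regular.

The pumping lemma can be used to prove this:
After pumping, the string is no longer symmetric

The other languages are regular because they can be recognized by finite automata.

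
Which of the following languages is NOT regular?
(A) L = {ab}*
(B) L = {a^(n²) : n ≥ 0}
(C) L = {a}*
(B) {a^(n²) : n ≥ 0}

(B) L = {a^(n²) : n ≥ 0} is NOT regular.

The pumping lemma can be used to prove this:
After pumping, length is no longer a perfect square

The other languages are regular because they can be recognized by finite automata.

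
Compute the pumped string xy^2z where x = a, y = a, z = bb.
aaabb

Given x = 'a', y = 'a', z = 'bb' and i = 2:

xy^2z = x + y·y·...·y (2 times) + z
       = 'a' + 'a'^2 + 'bb'
       = 'a' + 'aa' + 'bb'
       = 'aaabb'

The pumped string is 'aaabb' with length 5.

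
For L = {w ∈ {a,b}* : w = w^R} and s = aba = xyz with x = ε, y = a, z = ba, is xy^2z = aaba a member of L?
No

xy²z = ε · aa · ba = aaba.
aaba reversed is abaa ≠ aaba, so it is not a palindrome and is not in L.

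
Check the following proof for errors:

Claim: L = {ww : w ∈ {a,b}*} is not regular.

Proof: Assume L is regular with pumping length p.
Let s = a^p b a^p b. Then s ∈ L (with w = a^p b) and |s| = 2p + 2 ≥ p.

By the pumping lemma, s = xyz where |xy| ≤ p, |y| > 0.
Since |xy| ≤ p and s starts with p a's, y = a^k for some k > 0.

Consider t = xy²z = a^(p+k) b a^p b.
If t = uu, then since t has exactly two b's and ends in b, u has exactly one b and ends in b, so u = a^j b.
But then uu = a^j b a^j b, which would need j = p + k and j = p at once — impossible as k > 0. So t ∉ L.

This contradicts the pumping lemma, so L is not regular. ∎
The proof is correct.

This proof is valid because:
1. s = a^p b a^p b is in L and is chosen in terms of p, so |s| ≥ p holds for every p
2. The decomposition analysis is correct: |xy| ≤ p forces y to lie inside the leading a's
3. The contradiction is valid: the argument shows a^(p+k) b a^p b cannot be split into two equal halves
4. The conclusion follows logically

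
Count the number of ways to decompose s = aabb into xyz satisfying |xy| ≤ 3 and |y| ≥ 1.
6

For s = 'aabb' with pumping length p = 3:

Constraints: |xy| ≤ 3, |y| > 0

Valid decompositions (|xy| ≤ p, |y| ≥ 1):
  • x='', y='a', z='abb'
  • x='a', y='a', z='bb'
  • x='', y='aa', z='bb'
  • x='aa', y='b', z='b'
  • x='a', y='ab', z='b'
  • x='', y='aab', z='b'

Total count: 6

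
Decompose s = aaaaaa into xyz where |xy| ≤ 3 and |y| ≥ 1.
x = '', y = 'aaa', z = 'aaa'

For s = aaaaaa and p = 3, one valid decomposition is:
- x = '' (length 0)
- y = 'aaa' (length 3)
- z = 'aaa' (length 3)

Verification:
- xyz = '' + 'aaa' + 'aaa' = aaaaaa ✓
- |xy| = 3 ≤ 3 ✓
- |y| = 3 > 0 ✓

All pumping lemma constraints are satisfied.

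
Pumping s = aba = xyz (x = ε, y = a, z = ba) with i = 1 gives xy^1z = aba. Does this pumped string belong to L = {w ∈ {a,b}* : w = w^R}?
Yes

xy¹z = ε · a · ba = aba.
aba reversed is aba, the same string, so it is a palindrome and is in L.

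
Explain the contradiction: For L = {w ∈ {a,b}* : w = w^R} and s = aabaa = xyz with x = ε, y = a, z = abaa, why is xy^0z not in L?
xy⁰z = abaa ∉ L

Pumping with i = 0 replaces y = a by y⁰ = ε:
- Original: s = xyz = aabaa; aabaa reversed is aabaa, the same string, so it is a palindrome and is in L
- Pumped: xy⁰z = ε · ε · abaa = abaa
- abaa reversed is aaba ≠ abaa, so it is not a palindrome and is not in L

The pumping lemma would require xy⁰z ∈ L, so this decomposition yields a contradiction.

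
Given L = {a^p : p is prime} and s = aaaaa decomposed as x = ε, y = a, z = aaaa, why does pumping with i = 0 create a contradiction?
xy⁰z = aaaa ∉ L

Pumping with i = 0 replaces y = a by y⁰ = ε:
- Original: s = xyz = aaaaa; aaaaa has length 5, which is prime, so it is in L
- Pumped: xy⁰z = ε · ε · aaaa = aaaa
- aaaa has length 4 = 2 × 2, which is not prime, so it is not in L

The pumping lemma would require xy⁰z ∈ L, so this decomposition yields a contradiction.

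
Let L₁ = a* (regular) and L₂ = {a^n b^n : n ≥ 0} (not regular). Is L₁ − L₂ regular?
Yes — L₁ − L₂ is regular.

The only string of a* that lies in {a^n b^n} is ε, so L₁ − L₂ = a* − {ε} = a⁺ = aa*, which is regular.

Note that the bare facts "L₁ regular, L₂ non-regular" do not settle the question by themselves: the closure of regular languages under ∪, ∩, complement and difference applies only when BOTH operands are regular. With a non-regular operand the result can come out regular or non-regular depending on the specific languages, so one has to work out L₁ − L₂ for this particular pair, as above.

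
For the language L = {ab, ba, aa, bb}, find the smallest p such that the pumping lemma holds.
p = 3

For a finite language L, the pumping lemma holds vacuously if p > max|s| for s ∈ L.

The longest string in L = {ab, ba, aa, bb} has length 2.
If p = 3, then no string s ∈ L has |s| ≥ p, so the condition is vacuously true.

The minimum pumping length is p = 3.

Why no smaller p works: for any p ≤ 2, the longest string s ∈ L has |s| = 2 ≥ p, so it would
have to be pumpable; but pumping up (i = 2, 3, ...) produces ever longer strings, which cannot all lie in the
finite language L. So the pumping property fails for every p ≤ 2.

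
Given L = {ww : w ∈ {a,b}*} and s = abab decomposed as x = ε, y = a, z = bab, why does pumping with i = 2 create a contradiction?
xy²z = aabab ∉ L

Pumping with i = 2 replaces y = a by y² = aa:
- Original: s = xyz = abab; abab splits into halves ab · ab, which are equal, so it is in L (w = ab)
- Pumped: xy²z = ε · aa · bab = aabab
- aabab has odd length 5, so it cannot be written as ww and is not in L

The pumping lemma would require xy²z ∈ L, so this decomposition yields a contradiction.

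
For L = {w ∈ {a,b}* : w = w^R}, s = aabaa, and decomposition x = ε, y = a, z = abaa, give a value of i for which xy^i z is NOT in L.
i = 0

xy⁰z = ε · ε · abaa = abaa; abaa reversed is aaba ≠ abaa, so it is not a palindrome and is not in L.
(Other choices also work, e.g. i = 2, 3; only i = 1 is guaranteed to stay in L since xy¹z = s.)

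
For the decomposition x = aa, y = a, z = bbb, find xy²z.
aaaabbb

Given x = 'aa', y = 'a', z = 'bbb' and i = 2:

xy^2z = x + y·y·...·y (2 times) + z
       = 'aa' + 'a'^2 + 'bbb'
       = 'aa' + 'aa' + 'bbb'
       = 'aaaabbb'

The pumped string is 'aaaabbb' with length 7.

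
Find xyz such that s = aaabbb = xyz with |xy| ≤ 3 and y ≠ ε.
x = 'aa', y = 'a', z = 'bbb'

For s = aaabbb and p = 3, one valid decomposition is:
- x = 'aa' (length 2)
- y = 'a' (length 1)
- z = 'bbb' (length 3)

Verification:
- xyz = 'aa' + 'a' + 'bbb' = aaabbb ✓
- |xy| = 3 ≤ 3 ✓
- |y| = 1 > 0 ✓

All pumping lemma constraints are satisfied.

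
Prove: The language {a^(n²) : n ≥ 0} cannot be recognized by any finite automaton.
Assume for contradiction that L is regular, and let p ≥ 1 be the pumping length given by the pumping lemma.
Choose s = a^(p²). Then s ∈ L and |s| = p² ≥ p.
By the pumping lemma, s = xyz for some x, y, z with |xy| ≤ p, |y| ≥ 1, and xy^i z ∈ L for every i ≥ 0.
Here y = a^k for some k with 1 ≤ k ≤ |xy| ≤ p.

Take i = 2: |xy²z| = p² + k.
Now p² < p² + k ≤ p² + p < p² + 2p + 1 = (p + 1)².
So |xy²z| lies strictly between the consecutive squares p² and (p + 1)², hence is not a perfect square, and xy²z ∉ L.

This contradicts the pumping lemma, which requires xy^i z ∈ L for all i ≥ 0.
Hence L = {a^(n²) : n ≥ 0} is not regular. ∎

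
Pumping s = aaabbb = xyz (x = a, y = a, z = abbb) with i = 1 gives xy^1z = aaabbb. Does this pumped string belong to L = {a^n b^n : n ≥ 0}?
Yes

xy¹z = a · a · abbb = aaabbb.
aaabbb = a^3 b^3 has equal counts (3 = 3), so it is in L.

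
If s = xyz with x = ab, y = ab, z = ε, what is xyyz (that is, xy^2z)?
ababab

Given x = 'ab', y = 'ab', z = '' and i = 2:

xy^2z = x + y·y·...·y (2 times) + z
       = 'ab' + 'ab'^2 + ''
       = 'ab' + 'abab' + ''
       = 'ababab'

The pumped string is 'ababab' with length 6.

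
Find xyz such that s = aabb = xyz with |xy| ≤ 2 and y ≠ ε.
x = 'a', y = 'a', z = 'bb'

For s = aabb and p = 2, one valid decomposition is:
- x = 'a' (length 1)
- y = 'a' (length 1)
- z = 'bb' (length 2)

Verification:
- xyz = 'a' + 'a' + 'bb' = aabb ✓
- |xy| = 2 ≤ 2 ✓
- |y| = 1 > 0 ✓

All pumping lemma constraints are satisfied.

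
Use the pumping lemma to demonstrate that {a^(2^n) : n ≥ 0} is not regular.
Assume for contradiction that L is regular, and let p ≥ 1 be the pumping length given by the pumping lemma.
Choose s = a^(2^p). Then s ∈ L and |s| = 2^p ≥ p.
By the pumping lemma, s = xyz for some x, y, z with |xy| ≤ p, |y| ≥ 1, and xy^i z ∈ L for every i ≥ 0.
Here y = a^k for some k with 1 ≤ k ≤ |xy| ≤ p, and p < 2^p.

Take i = 2: |xy²z| = 2^p + k.
Now 2^p < 2^p + k ≤ 2^p + p < 2^p + 2^p = 2^(p+1).
So |xy²z| lies strictly between the consecutive powers of two 2^p and 2^(p+1), hence is not a power of 2, and xy²z ∉ L.

This contradicts the pumping lemma, which requires xy^i z ∈ L for all i ≥ 0.
Hence L = {a^(2^n) : n ≥ 0} is not regular. ∎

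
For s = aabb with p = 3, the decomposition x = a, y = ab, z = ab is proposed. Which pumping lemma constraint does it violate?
Violated: xyz = s

The decomposition x = a, y = ab, z = ab for s = aabb with p = 3
violates the constraint: xyz = s

xyz = 'a' + 'ab' + 'ab' = 'aabab' ≠ 'aabb' = s. The decomposition doesn't reconstruct s.

Pumping lemma constraints:
1. xyz = s (decomposition is valid)
2. |xy| ≤ p
3. |y| > 0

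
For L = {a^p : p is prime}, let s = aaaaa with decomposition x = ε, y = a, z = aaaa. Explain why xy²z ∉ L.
xy²z = aaaaaa ∉ L

Pumping with i = 2 replaces y = a by y² = aa:
- Original: s = xyz = aaaaa; aaaaa has length 5, which is prime, so it is in L
- Pumped: xy²z = ε · aa · aaaa = aaaaaa
- aaaaaa has length 6 = 2 × 3, which is not prime, so it is not in L

The pumping lemma would require xy²z ∈ L, so this decomposition yields a contradiction.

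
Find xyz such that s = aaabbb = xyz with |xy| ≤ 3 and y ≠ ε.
x = '', y = 'a', z = 'aabbb'

For s = aaabbb and p = 3, one valid decomposition is:
- x = '' (length 0)
- y = 'a' (length 1)
- z = 'aabbb' (length 5)

Verification:
- xyz = '' + 'a' + 'aabbb' = aaabbb ✓
- |xy| = 1 ≤ 3 ✓
- |y| = 1 > 0 ✓

All pumping lemma constraints are satisfied.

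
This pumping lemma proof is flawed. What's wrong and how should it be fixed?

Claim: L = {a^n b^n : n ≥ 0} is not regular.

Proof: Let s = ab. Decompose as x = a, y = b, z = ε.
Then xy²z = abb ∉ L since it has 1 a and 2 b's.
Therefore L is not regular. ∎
Error: The string s = ab might be shorter than the pumping length p.

Correction: Choose s = a^p b^p to ensure |s| ≥ p. Also, the decomposition is wrong: with |xy| ≤ p, y cannot include b's when s starts with p a's.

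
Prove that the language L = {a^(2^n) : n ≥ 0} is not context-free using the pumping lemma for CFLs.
Assume for contradiction that L is context-free, and let p ≥ 1 be the pumping length given by the pumping lemma for CFLs.
Choose s = a^(2^p). Then s ∈ L and |s| = 2^p ≥ p.
By the CFL pumping lemma, s = uvxyz for some u, v, x, y, z with |vxy| ≤ p, |vy| ≥ 1, and uv^i xy^i z ∈ L for every i ≥ 0.
All symbols are a's, so only lengths matter: let k = |vy|, with 1 ≤ k ≤ |vxy| ≤ p < 2^p.

Take i = 2: |uv²xy²z| = 2^p + k, and 2^p < 2^p + k < 2^p + 2^p = 2^(p+1).
So the length lies strictly between consecutive powers of two and is not a power of 2; uv²xy²z ∉ L.

This contradicts the CFL pumping lemma, which requires uv^i xy^i z ∈ L for all i ≥ 0.
Hence L = {a^(2^n) : n ≥ 0} is not context-free. ∎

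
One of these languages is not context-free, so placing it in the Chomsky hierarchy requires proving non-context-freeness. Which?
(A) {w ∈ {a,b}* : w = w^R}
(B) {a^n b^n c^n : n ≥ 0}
(B) {a^n b^n c^n : n ≥ 0}

(B) {a^n b^n c^n : n ≥ 0} requires the CFL pumping lemma.

- {w ∈ {a,b}* : w = w^R} is context-free (but not regular)
  • Can be shown non-regular with the regular pumping lemma
  • After pumping, the string is no longer symmetric

- {a^n b^n c^n : n ≥ 0} is NOT context-free
  • Requires the CFL pumping lemma to prove
  • Cannot maintain three equal counts simultaneously

The CFL pumping lemma is "stronger" in that it can prove non-membership
in the larger class of context-free languages.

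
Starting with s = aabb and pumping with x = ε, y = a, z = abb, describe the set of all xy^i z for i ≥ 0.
{xy^i z : i ≥ 0} = {a^(i+1) b^2 : i ≥ 0} = {abb, aabb, aaabb, ...}

With x = ε, y = a, z = abb: Starting with aabb and pumping the first 'a' (z = abb keeps the second 'a'), we get strings with i+1 a's followed by 2 b's for i = 0, 1, 2, ...; note bb is not produced because z always contributes one a.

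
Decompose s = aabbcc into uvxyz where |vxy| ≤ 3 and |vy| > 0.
u='aa', v='b', x='b', y='c', z='c'

For s = aabbcc with pumping length p = 3:

One valid decomposition:
- u = 'aa'
- v = 'b'
- x = 'b'
- y = 'c'
- z = 'c'

Verification:
- uvxyz = 'aa' + 'b' + 'b' + 'c' + 'c' = aabbcc ✓
- |vxy| = |'bbc'| = 3 ≤ 3 ✓
- |vy| = |'bc'| = 2 > 0 ✓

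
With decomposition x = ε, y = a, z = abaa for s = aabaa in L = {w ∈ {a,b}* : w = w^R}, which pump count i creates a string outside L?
i = 2

xy²z = ε · aa · abaa = aaabaa; aaabaa reversed is aabaaa ≠ aaabaa, so it is not a palindrome and is not in L.
(Other choices also work, e.g. i = 0, 3; only i = 1 is guaranteed to stay in L since xy¹z = s.)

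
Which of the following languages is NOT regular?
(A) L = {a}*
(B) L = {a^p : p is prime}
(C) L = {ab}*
(B) {a^p : p is prime}

(B) L = {a^p : p is prime} is NOT regular.

The pumping lemma can be used to prove this:
After pumping, the length becomes composite

The other languages are regular because they can be recognized by finite automata.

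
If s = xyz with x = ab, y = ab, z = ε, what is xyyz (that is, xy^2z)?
ababab

Given x = 'ab', y = 'ab', z = '' and i = 2:

xy^2z = x + y·y·...·y (2 times) + z
       = 'ab' + 'ab'^2 + ''
       = 'ab' + 'abab' + ''
       = 'ababab'

The pumped string is 'ababab' with length 6.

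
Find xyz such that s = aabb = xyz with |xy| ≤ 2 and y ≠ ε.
x = '', y = 'aa', z = 'bb'

For s = aabb and p = 2, one valid decomposition is:
- x = '' (length 0)
- y = 'aa' (length 2)
- z = 'bb' (length 2)

Verification:
- xyz = '' + 'aa' + 'bb' = aabb ✓
- |xy| = 2 ≤ 2 ✓
- |y| = 2 > 0 ✓

All pumping lemma constraints are satisfied.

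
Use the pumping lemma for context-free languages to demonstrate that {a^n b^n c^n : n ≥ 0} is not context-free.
Assume for contradiction that L is context-free, and let p ≥ 1 be the pumping length given by the pumping lemma for CFLs.
Choose s = a^p b^p c^p. Then s ∈ L and |s| = 3p ≥ p.
By the CFL pumping lemma, s = uvxyz for some u, v, x, y, z with |vxy| ≤ p, |vy| ≥ 1, and uv^i xy^i z ∈ L for every i ≥ 0.

Because |vxy| ≤ p, the window vxy cannot contain both an a and a c: any substring of s containing both must include the entire block b^p plus at least one a and one c, so it has length ≥ p + 2 > p.
Hence at least one of the letters a, c does not occur in vy at all.

Take i = 0: the string uxz is obtained from s by deleting |vy| ≥ 1 symbols, so |uxz| = 3p − |vy| < 3p.
But the letter (a or c) that does not occur in vy still occurs exactly p times in uxz. Every string of L with exactly p copies of some letter is a^p b^p c^p, of length 3p. Since |uxz| < 3p, uxz ∉ L.

This contradicts the CFL pumping lemma, which requires uv^i xy^i z ∈ L for all i ≥ 0.
Hence L = {a^n b^n c^n : n ≥ 0} is not context-free. ∎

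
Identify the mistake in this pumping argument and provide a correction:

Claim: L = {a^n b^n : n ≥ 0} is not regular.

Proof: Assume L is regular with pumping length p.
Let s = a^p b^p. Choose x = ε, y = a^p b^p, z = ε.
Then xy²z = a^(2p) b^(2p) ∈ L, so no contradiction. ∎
Error: The decomposition violates |xy| ≤ p. With y = a^p b^p, |xy| = |y| = 2p > p. (The proof also miscomputes xy²z, which would be a^p b^p a^p b^p rather than a^(2p) b^(2p), and it wrongly treats one harmless decomposition as settling the matter — the prover does not get to choose the decomposition.)

Correction: The pumping lemma requires |xy| ≤ p, and the argument must handle every decomposition satisfying |xy| ≤ p, |y| ≥ 1. Since s starts with p a's, any such y consists only of a's, say y = a^k with k ≥ 1. Then xy²z = a^(p+k) b^p has unequal numbers of a's and b's, so xy²z ∉ L — the required contradiction.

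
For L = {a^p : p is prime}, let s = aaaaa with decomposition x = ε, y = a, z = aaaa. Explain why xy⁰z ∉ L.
xy⁰z = aaaa ∉ L

Pumping with i = 0 replaces y = a by y⁰ = ε:
- Original: s = xyz = aaaaa; aaaaa has length 5, which is prime, so it is in L
- Pumped: xy⁰z = ε · ε · aaaa = aaaa
- aaaa has length 4 = 2 × 2, which is not prime, so it is not in L

The pumping lemma would require xy⁰z ∈ L, so this decomposition yields a contradiction.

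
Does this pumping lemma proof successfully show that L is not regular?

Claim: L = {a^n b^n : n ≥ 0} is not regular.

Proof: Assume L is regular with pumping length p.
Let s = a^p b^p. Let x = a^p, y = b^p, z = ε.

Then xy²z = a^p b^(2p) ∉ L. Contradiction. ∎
The proof is INCORRECT.

Error: The decomposition violates |xy| ≤ p.
With x = a^p and y = b^p, we have |xy| = 2p > p.
The pumping lemma requires |xy| ≤ p, so y must be within the first p characters.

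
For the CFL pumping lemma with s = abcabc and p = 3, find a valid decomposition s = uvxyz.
u='ab', v='c', x='a', y='b', z='c'

For s = abcabc with pumping length p = 3:

One valid decomposition:
- u = 'ab'
- v = 'c'
- x = 'a'
- y = 'b'
- z = 'c'

Verification:
- uvxyz = 'ab' + 'c' + 'a' + 'b' + 'c' = abcabc ✓
- |vxy| = |'cab'| = 3 ≤ 3 ✓
- |vy| = |'cb'| = 2 > 0 ✓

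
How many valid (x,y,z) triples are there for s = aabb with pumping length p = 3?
6

For s = 'aabb' with pumping length p = 3:

Constraints: |xy| ≤ 3, |y| > 0

Valid decompositions (|xy| ≤ p, |y| ≥ 1):
  • x='', y='a', z='abb'
  • x='a', y='a', z='bb'
  • x='', y='aa', z='bb'
  • x='aa', y='b', z='b'
  • x='a', y='ab', z='b'
  • x='', y='aab', z='b'

Total count: 6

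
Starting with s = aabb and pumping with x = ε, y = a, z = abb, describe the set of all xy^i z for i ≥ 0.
{xy^i z : i ≥ 0} = {a^(i+1) b^2 : i ≥ 0} = {abb, aabb, aaabb, ...}

With x = ε, y = a, z = abb: Starting with aabb and pumping the first 'a' (z = abb keeps the second 'a'), we get strings with i+1 a's followed by 2 b's for i = 0, 1, 2, ...; note bb is not produced because z always contributes one a.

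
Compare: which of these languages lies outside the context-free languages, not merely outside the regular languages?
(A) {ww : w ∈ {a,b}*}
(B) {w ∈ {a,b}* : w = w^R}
(A) {ww : w ∈ {a,b}*}

(A) {ww : w ∈ {a,b}*} requires the CFL pumping lemma.

- {w ∈ {a,b}* : w = w^R} is context-free (but not regular)
  • Can be shown non-regular with the regular pumping lemma
  • After pumping, the string is no longer symmetric

- {ww : w ∈ {a,b}*} is NOT context-free
  • Requires the CFL pumping lemma to prove
  • Even a PDA cannot compare two arbitrary halves symbol by symbol; CFL pumping on a^p b^p a^p b^p fails

The CFL pumping lemma is "stronger" in that it can prove non-membership
in the larger class of context-free languages.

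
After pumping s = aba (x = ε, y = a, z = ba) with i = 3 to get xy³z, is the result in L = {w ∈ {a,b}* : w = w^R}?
No

xy³z = ε · aaa · ba = aaaba.
aaaba reversed is abaaa ≠ aaaba, so it is not a palindrome and is not in L.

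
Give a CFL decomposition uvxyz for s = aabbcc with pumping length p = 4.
u='a', v='a', x='bb', y='c', z='c'

For s = aabbcc with pumping length p = 4:

One valid decomposition:
- u = 'a'
- v = 'a'
- x = 'bb'
- y = 'c'
- z = 'c'

Verification:
- uvxyz = 'a' + 'a' + 'bb' + 'c' + 'c' = aabbcc ✓
- |vxy| = |'abbc'| = 4 ≤ 4 ✓
- |vy| = |'ac'| = 2 > 0 ✓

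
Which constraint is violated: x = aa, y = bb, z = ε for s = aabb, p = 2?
Violated: |xy| ≤ p

The decomposition x = aa, y = bb, z = ε for s = aabb with p = 2
violates the constraint: |xy| ≤ p

|xy| = |aabb| = 4 > 2 = p. The decomposition puts too many characters in xy.

Pumping lemma constraints:
1. xyz = s (decomposition is valid)
2. |xy| ≤ p
3. |y| > 0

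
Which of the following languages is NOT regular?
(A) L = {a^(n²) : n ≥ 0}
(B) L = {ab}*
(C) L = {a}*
(A) {a^(n²) : n ≥ 0}

(A) L = {a^(n²) : n ≥ 0} is NOT regular.

The pumping lemma can be used to prove this:
After pumping, length is no longer a perfect square

The other languages are regular because they can be recognized by finite automata.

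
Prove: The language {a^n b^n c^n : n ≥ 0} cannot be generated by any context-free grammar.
Assume for contradiction that L is context-free, and let p ≥ 1 be the pumping length given by the pumping lemma for CFLs.
Choose s = a^p b^p c^p. Then s ∈ L and |s| = 3p ≥ p.
By the CFL pumping lemma, s = uvxyz for some u, v, x, y, z with |vxy| ≤ p, |vy| ≥ 1, and uv^i xy^i z ∈ L for every i ≥ 0.

Because |vxy| ≤ p, the window vxy cannot contain both an a and a c: any substring of s containing both must include the entire block b^p plus at least one a and one c, so it has length ≥ p + 2 > p.
Hence at least one of the letters a, c does not occur in vy at all.

Take i = 0: the string uxz is obtained from s by deleting |vy| ≥ 1 symbols, so |uxz| = 3p − |vy| < 3p.
But the letter (a or c) that does not occur in vy still occurs exactly p times in uxz. Every string of L with exactly p copies of some letter is a^p b^p c^p, of length 3p. Since |uxz| < 3p, uxz ∉ L.

This contradicts the CFL pumping lemma, which requires uv^i xy^i z ∈ L for all i ≥ 0.
Hence L = {a^n b^n c^n : n ≥ 0} is not context-free. ∎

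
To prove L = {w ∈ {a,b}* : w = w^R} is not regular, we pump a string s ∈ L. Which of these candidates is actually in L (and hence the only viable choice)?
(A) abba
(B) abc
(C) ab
(A) abba

The pumping lemma is applied to a string s that lies in L, so first check membership of each option:
- (A) abba reversed is abba, the same string, so it is a palindrome and is in L ✓
- (B) abc reversed is cba ≠ abc, so it is not a palindrome and is not in L ✗
- (C) ab reversed is ba ≠ ab, so it is not a palindrome and is not in L ✗

Only (A) abba is in L, so it is the only candidate that could play the role of s.
(In a complete proof one picks s in terms of the pumping length p so that |s| ≥ p is guaranteed; a fixed string like abba illustrates the shape of such an s.)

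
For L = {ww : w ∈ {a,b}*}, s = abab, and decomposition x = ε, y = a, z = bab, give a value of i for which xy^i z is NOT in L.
i = 2

xy²z = ε · aa · bab = aabab; aabab has odd length 5, so it cannot be written as ww and is not in L.
(Other choices also work, e.g. i = 0, 3; only i = 1 is guaranteed to stay in L since xy¹z = s.)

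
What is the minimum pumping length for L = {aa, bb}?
p = 3

For a finite language L, the pumping lemma holds vacuously if p > max|s| for s ∈ L.

The longest string in L = {aa, bb} has length 2.
If p = 3, then no string s ∈ L has |s| ≥ p, so the condition is vacuously true.

The minimum pumping length is p = 3.

Why no smaller p works: for any p ≤ 2, the longest string s ∈ L has |s| = 2 ≥ p, so it would
have to be pumpable; but pumping up (i = 2, 3, ...) produces ever longer strings, which cannot all lie in the
finite language L. So the pumping property fails for every p ≤ 2.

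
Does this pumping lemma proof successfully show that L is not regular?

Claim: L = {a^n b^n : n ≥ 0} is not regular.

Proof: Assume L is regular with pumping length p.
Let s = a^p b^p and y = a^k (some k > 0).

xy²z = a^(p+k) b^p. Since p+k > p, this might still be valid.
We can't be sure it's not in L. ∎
The proof is INCORRECT.

Error: The conclusion is wrong.
xy²z = a^(p+k) b^p is definitely NOT in L because the number of a's (p+k) ≠ number of b's (p).
The proof incorrectly doubts what is actually a valid contradiction.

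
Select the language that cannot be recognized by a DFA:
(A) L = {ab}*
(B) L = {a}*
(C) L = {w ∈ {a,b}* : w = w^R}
(C) {w ∈ {a,b}* : w = w^R}

(C) L = {w ∈ {a,b}* : w = w^R} is NOT regular.

The pumping lemma can be used to prove this:
After pumping, the string is no longer symmetric

The other languages are regular because they can be recognized by finite automata.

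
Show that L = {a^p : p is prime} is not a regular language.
Assume for contradiction that L is regular, and let p ≥ 1 be the pumping length given by the pumping lemma.
Choose a prime q with q ≥ p (one exists because there are infinitely many primes) and let s = a^q. Then s ∈ L and |s| = q ≥ p.
By the pumping lemma, s = xyz for some x, y, z with |xy| ≤ p, |y| ≥ 1, and xy^i z ∈ L for every i ≥ 0.
Here y = a^k for some k with 1 ≤ k ≤ p, and xy^i z = a^(q + (i − 1)k) for every i ≥ 0.

Take i = q + 1: |xy^(q+1) z| = q + qk = q(k + 1).
Both factors satisfy q ≥ 2 and k + 1 ≥ 2, so q(k + 1) is composite, and xy^(q+1) z ∉ L.

This contradicts the pumping lemma, which requires xy^i z ∈ L for all i ≥ 0.
Hence L = {a^p : p is prime} is not regular. ∎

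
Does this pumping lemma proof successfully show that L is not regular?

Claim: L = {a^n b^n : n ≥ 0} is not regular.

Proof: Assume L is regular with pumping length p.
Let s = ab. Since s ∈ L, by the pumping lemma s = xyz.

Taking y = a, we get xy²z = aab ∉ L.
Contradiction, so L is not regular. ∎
The proof is INCORRECT.

Error: The string s = ab may be shorter than p.
The pumping lemma only applies to strings with |s| ≥ p, and p is not under our control.
We must choose s in terms of p, e.g. s = a^p b^p, to ensure |s| ≥ p.
(The proof also fixes one particular y; a valid argument must handle every decomposition with |xy| ≤ p and |y| ≥ 1 — for s = a^p b^p this forces y = a^k, and then xy²z = a^(p+k) b^p ∉ L.)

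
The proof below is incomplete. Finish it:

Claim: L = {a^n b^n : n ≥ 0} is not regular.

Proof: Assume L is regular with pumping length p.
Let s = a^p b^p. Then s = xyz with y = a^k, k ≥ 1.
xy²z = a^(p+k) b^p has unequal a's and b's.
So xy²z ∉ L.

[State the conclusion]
This contradicts the pumping lemma for regular languages,
which guarantees xy^i z ∈ L for all i ≥ 0.

Since our assumption that L is regular leads to a contradiction,
we conclude that L = {a^n b^n : n ≥ 0} is NOT regular. ∎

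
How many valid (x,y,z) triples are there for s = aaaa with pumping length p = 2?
3

For s = 'aaaa' with pumping length p = 2:

Constraints: |xy| ≤ 2, |y| > 0

Valid decompositions (|xy| ≤ p, |y| ≥ 1):
  • x='', y='a', z='aaa'
  • x='a', y='a', z='aa'
  • x='', y='aa', z='aa'

Total count: 3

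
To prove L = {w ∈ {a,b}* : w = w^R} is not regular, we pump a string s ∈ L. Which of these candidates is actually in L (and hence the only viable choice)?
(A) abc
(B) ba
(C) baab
(C) baab

The pumping lemma is applied to a string s that lies in L, so first check membership of each option:
- (A) abc reversed is cba ≠ abc, so it is not a palindrome and is not in L ✗
- (B) ba reversed is ab ≠ ba, so it is not a palindrome and is not in L ✗
- (C) baab reversed is baab, the same string, so it is a palindrome and is in L ✓

Only (C) baab is in L, so it is the only candidate that could play the role of s.
(In a complete proof one picks s in terms of the pumping length p so that |s| ≥ p is guaranteed; a fixed string like baab illustrates the shape of such an s.)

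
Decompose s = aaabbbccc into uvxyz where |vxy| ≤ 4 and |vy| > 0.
u='aa', v='a', x='bb', y='b', z='ccc'

For s = aaabbbccc with pumping length p = 4:

One valid decomposition:
- u = 'aa'
- v = 'a'
- x = 'bb'
- y = 'b'
- z = 'ccc'

Verification:
- uvxyz = 'aa' + 'a' + 'bb' + 'b' + 'ccc' = aaabbbccc ✓
- |vxy| = |'abbb'| = 4 ≤ 4 ✓
- |vy| = |'ab'| = 2 > 0 ✓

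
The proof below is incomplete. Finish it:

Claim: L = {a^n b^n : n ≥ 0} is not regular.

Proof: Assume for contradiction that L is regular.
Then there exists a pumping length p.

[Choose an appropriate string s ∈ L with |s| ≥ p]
s = a^p b^p

This string is in L (has equal a's and b's) and has length 2p ≥ p.
Any decomposition xyz with |xy| ≤ p means y consists only of a's,
so pumping will unbalance the counts.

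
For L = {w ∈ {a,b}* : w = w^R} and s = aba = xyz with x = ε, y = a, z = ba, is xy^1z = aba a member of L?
Yes

xy¹z = ε · a · ba = aba.
aba reversed is aba, the same string, so it is a palindrome and is in L.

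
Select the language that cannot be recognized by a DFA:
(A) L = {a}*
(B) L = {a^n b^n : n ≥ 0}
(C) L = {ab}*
(B) {a^n b^n : n ≥ 0}

(B) L = {a^n b^n : n ≥ 0} is NOT regular.

The pumping lemma can be used to prove this:
After pumping, the number of a's and b's become unequal

The other languages are regular because they can be recognized by finite automata.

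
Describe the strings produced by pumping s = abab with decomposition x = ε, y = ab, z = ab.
{xy^i z : i ≥ 0} = {(ab)^(i+1) : i ≥ 0} = {ab, abab, ababab, ...}

With x = ε, y = ab, z = ab: Pumping 'ab' gives strings of alternating a's and b's.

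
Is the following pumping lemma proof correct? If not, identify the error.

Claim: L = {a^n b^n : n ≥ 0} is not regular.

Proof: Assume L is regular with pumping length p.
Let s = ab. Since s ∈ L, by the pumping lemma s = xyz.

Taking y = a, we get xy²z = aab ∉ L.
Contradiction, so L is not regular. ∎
The proof is INCORRECT.

Error: The string s = ab may be shorter than p.
The pumping lemma only applies to strings with |s| ≥ p, and p is not under our control.
We must choose s in terms of p, e.g. s = a^p b^p, to ensure |s| ≥ p.
(The proof also fixes one particular y; a valid argument must handle every decomposition with |xy| ≤ p and |y| ≥ 1 — for s = a^p b^p this forces y = a^k, and then xy²z = a^(p+k) b^p ∉ L.)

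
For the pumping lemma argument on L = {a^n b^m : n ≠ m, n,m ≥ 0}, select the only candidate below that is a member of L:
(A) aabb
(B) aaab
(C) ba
(B) aaab

The pumping lemma is applied to a string s that lies in L, so first check membership of each option:
- (A) aabb = a^2 b^2 has n = m = 2, so it is not in L ✗
- (B) aaab = a^3 b^1 with 3 ≠ 1, so it is in L ✓
- (C) ba has an a after a b, so it is not of the form a^n b^m and is not in L ✗

Only (B) aaab is in L, so it is the only candidate that could play the role of s.
(In a complete proof one picks s in terms of the pumping length p so that |s| ≥ p is guaranteed; a fixed string like aaab illustrates the shape of such an s.)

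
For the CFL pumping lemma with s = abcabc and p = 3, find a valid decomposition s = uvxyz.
u='ab', v='c', x='a', y='b', z='c'

For s = abcabc with pumping length p = 3:

One valid decomposition:
- u = 'ab'
- v = 'c'
- x = 'a'
- y = 'b'
- z = 'c'

Verification:
- uvxyz = 'ab' + 'c' + 'a' + 'b' + 'c' = abcabc ✓
- |vxy| = |'cab'| = 3 ≤ 3 ✓
- |vy| = |'cb'| = 2 > 0 ✓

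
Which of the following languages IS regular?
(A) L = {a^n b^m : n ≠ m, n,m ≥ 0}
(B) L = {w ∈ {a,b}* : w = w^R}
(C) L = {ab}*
(C) {ab}*

(C) L = {ab}* is regular.

This can be recognized by a finite automaton (DFA/NFA).
Regular expressions like {ab}* define regular languages.

The other choices are not regular:
- {w ∈ {a,b}* : w = w^R}: After pumping, the string is no longer symmetric
- {a^n b^m : n ≠ m, n,m ≥ 0}: After pumping a's, we can make n = m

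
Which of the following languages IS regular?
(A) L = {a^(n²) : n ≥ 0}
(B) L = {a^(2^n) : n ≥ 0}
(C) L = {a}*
(C) {a}*

(C) L = {a}* is regular.

This can be recognized by a finite automaton (DFA/NFA).
Regular expressions like {a}* define regular languages.

The other choices are not regular:
- {a^(n²) : n ≥ 0}: After pumping, length is no longer a perfect square
- {a^(2^n) : n ≥ 0}: After pumping, length is no longer a power of 2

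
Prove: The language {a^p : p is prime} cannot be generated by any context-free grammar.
Assume for contradiction that L is context-free, and let p ≥ 1 be the pumping length given by the pumping lemma for CFLs.
Choose a prime q with q ≥ p and let s = a^q. Then s ∈ L and |s| = q ≥ p.
By the CFL pumping lemma, s = uvxyz for some u, v, x, y, z with |vxy| ≤ p, |vy| ≥ 1, and uv^i xy^i z ∈ L for every i ≥ 0.
All symbols are a's, so only lengths matter: let k = |vy|, with 1 ≤ k ≤ p. Then |uv^i xy^i z| = q + (i − 1)k.

Take i = q + 1: the length is q + qk = q(k + 1).
Both factors satisfy q ≥ 2 and k + 1 ≥ 2, so q(k + 1) is composite and uv^(q+1) xy^(q+1) z ∉ L.

This contradicts the CFL pumping lemma, which requires uv^i xy^i z ∈ L for all i ≥ 0.
Hence L = {a^p : p is prime} is not context-free. ∎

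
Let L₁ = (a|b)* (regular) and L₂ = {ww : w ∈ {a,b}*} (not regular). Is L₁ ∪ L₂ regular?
Yes — L₁ ∪ L₂ is regular.

{ww} ⊆ (a|b)*, so L₁ ∪ L₂ = (a|b)*, which is regular.

Note that the bare facts "L₁ regular, L₂ non-regular" do not settle the question by themselves: the closure of regular languages under ∪, ∩, complement and difference applies only when BOTH operands are regular. With a non-regular operand the result can come out regular or non-regular depending on the specific languages, so one has to work out L₁ ∪ L₂ for this particular pair, as above.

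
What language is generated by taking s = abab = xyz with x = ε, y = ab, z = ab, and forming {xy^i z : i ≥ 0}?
{xy^i z : i ≥ 0} = {(ab)^(i+1) : i ≥ 0} = {ab, abab, ababab, ...}

With x = ε, y = ab, z = ab: Pumping 'ab' gives strings of alternating a's and b's.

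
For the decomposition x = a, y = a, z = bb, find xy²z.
aaabb

Given x = 'a', y = 'a', z = 'bb' and i = 2:

xy^2z = x + y·y·...·y (2 times) + z
       = 'a' + 'a'^2 + 'bb'
       = 'a' + 'aa' + 'bb'
       = 'aaabb'

The pumped string is 'aaabb' with length 5.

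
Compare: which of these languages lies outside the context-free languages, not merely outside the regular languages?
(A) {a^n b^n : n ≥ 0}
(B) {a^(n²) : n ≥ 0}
(B) {a^(n²) : n ≥ 0}

(B) {a^(n²) : n ≥ 0} requires the CFL pumping lemma.

- {a^n b^n : n ≥ 0} is context-free (but not regular)
  • Can be shown non-regular with the regular pumping lemma
  • After pumping, the number of a's and b's become unequal

- {a^(n²) : n ≥ 0} is NOT context-free
  • Requires the CFL pumping lemma to prove
  • Gaps between squares grow unboundedly

The CFL pumping lemma is "stronger" in that it can prove non-membership
in the larger class of context-free languages.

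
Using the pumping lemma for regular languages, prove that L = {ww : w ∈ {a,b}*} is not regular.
Assume for contradiction that L is regular, and let p ≥ 1 be the pumping length given by the pumping lemma.
Choose s = a^p b a^p b. Then s ∈ L (take w = a^p b) and |s| = 2p + 2 ≥ p.
By the pumping lemma, s = xyz for some x, y, z with |xy| ≤ p, |y| ≥ 1, and xy^i z ∈ L for every i ≥ 0.
Since |xy| ≤ p and the first p symbols of s are all a's, y = a^k for some k with 1 ≤ k ≤ p.

Take i = 2: t = xy²z = a^(p + k) b a^p b.
Suppose t = uu for some string u. The string t contains exactly two b's and ends in b, so u contains exactly one b and ends in b; hence u = a^j b for some j, and uu = a^j b a^j b. Comparing with t = a^(p + k) b a^p b forces j = p + k (first block) and j = p (second block), which is impossible since k ≥ 1. So t ∉ L.

This contradicts the pumping lemma, which requires xy^i z ∈ L for all i ≥ 0.
Hence L = {ww : w ∈ {a,b}*} is not regular. ∎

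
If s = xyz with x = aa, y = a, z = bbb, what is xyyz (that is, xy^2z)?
aaaabbb

Given x = 'aa', y = 'a', z = 'bbb' and i = 2:

xy^2z = x + y·y·...·y (2 times) + z
       = 'aa' + 'a'^2 + 'bbb'
       = 'aa' + 'aa' + 'bbb'
       = 'aaaabbb'

The pumped string is 'aaaabbb' with length 7.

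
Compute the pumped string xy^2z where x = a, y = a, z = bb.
aaabb

Given x = 'a', y = 'a', z = 'bb' and i = 2:

xy^2z = x + y·y·...·y (2 times) + z
       = 'a' + 'a'^2 + 'bb'
       = 'a' + 'aa' + 'bb'
       = 'aaabb'

The pumped string is 'aaabb' with length 5.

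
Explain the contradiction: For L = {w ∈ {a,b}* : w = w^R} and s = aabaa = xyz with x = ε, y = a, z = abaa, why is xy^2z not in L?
xy²z = aaabaa ∉ L

Pumping with i = 2 replaces y = a by y² = aa:
- Original: s = xyz = aabaa; aabaa reversed is aabaa, the same string, so it is a palindrome and is in L
- Pumped: xy²z = ε · aa · abaa = aaabaa
- aaabaa reversed is aabaaa ≠ aaabaa, so it is not a palindrome and is not in L

The pumping lemma would require xy²z ∈ L, so this decomposition yields a contradiction.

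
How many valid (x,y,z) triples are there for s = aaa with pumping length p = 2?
3

For s = 'aaa' with pumping length p = 2:

Constraints: |xy| ≤ 2, |y| > 0

Valid decompositions (|xy| ≤ p, |y| ≥ 1):
  • x='', y='a', z='aa'
  • x='a', y='a', z='a'
  • x='', y='aa', z='a'

Total count: 3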